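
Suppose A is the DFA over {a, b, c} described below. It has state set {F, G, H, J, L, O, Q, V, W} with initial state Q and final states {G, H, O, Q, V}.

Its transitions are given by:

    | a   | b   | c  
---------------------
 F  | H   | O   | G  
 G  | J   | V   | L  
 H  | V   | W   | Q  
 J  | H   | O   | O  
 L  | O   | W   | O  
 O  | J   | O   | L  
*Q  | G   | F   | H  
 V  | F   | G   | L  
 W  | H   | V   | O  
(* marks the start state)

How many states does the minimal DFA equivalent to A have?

Start with accepting vs non-accepting: {G,H,O,Q,V} | {F,J,L,W}.
Refine {G,H,O,Q,V} on symbol a: members go to different blocks, giving {G,O,V} and {H,Q}.
Split {F,J,L,W} by δ(·,a) → {F,J,W} and {L}.
Stable partition: {G,O,V} | {F,J,W} | {H,Q} | {L} — 4 equivalence classes.

4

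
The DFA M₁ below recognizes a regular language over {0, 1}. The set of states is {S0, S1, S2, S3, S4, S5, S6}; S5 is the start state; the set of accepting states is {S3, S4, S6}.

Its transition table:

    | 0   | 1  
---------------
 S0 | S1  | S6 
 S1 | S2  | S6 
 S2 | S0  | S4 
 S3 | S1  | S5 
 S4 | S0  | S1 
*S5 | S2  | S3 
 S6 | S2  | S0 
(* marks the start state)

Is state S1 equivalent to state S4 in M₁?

P0 = {S3,S4,S6} | {S0,S1,S2,S5}.
The partition is now stable with 2 blocks: {S3,S4,S6} | {S0,S1,S2,S5}.
S1 and S4 end up in different blocks, so they are distinguishable. For instance, the string 'ε' is accepted from only S4.

No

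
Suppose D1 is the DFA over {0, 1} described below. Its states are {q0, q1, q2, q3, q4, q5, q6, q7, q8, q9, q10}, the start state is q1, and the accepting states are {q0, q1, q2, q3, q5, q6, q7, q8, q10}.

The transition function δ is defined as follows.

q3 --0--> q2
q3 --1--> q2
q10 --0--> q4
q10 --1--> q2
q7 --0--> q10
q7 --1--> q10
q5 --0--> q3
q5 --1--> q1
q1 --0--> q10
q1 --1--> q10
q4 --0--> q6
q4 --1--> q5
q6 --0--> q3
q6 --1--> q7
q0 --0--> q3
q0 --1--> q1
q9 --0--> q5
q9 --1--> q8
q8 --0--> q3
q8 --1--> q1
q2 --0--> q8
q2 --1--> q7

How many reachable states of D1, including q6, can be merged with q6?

3

States {q0,q9} cannot be reached from the start state, so discard them.
Initial partition by acceptance: {q1,q2,q3,q5,q6,q7,q8,q10} | {q4}.
On input 0, block {q1,q2,q3,q5,q6,q7,q8,q10} splits into {q1,q2,q3,q5,q6,q7,q8} and {q10}.
Refine {q1,q2,q3,q5,q6,q7,q8} on symbol 0: members go to different blocks, giving {q2,q3,q5,q6,q8} and {q1,q7}.
Split {q2,q3,q5,q6,q8} by δ(·,1) → {q2,q5,q6,q8} and {q3}.
Split {q2,q5,q6,q8} by δ(·,0) → {q5,q6,q8} and {q2}.
No further refinement is possible. Final partition (6 blocks): {q5,q6,q8} | {q4} | {q10} | {q1,q7} | {q3} | {q2}.
The equivalence class containing q6 is {q5,q6,q8}, of size 3.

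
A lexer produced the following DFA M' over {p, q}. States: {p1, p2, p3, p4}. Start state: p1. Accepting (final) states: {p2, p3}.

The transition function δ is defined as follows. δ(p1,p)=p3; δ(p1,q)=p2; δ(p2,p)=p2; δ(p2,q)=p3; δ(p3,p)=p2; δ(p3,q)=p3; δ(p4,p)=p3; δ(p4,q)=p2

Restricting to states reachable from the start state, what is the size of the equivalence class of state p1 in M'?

1

States {p4} cannot be reached from the start state, so discard them.
Start with accepting vs non-accepting: {p2,p3} | {p1}.
Stable partition: {p2,p3} | {p1} — 2 equivalence classes.
State p1 belongs to the block {p1}, which has 1 states.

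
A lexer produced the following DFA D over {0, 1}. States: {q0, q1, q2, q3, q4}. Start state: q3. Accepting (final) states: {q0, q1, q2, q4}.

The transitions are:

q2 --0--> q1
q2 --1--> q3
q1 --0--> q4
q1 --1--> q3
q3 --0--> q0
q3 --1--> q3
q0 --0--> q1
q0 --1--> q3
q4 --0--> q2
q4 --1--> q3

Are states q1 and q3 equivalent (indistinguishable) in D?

Start with accepting vs non-accepting: {q0,q1,q2,q4} | {q3}.
Stable partition: {q0,q1,q2,q4} | {q3} — 2 equivalence classes.
q1 and q3 end up in different blocks, so they are distinguishable. For instance, the string 'ε' is accepted from only q1.

No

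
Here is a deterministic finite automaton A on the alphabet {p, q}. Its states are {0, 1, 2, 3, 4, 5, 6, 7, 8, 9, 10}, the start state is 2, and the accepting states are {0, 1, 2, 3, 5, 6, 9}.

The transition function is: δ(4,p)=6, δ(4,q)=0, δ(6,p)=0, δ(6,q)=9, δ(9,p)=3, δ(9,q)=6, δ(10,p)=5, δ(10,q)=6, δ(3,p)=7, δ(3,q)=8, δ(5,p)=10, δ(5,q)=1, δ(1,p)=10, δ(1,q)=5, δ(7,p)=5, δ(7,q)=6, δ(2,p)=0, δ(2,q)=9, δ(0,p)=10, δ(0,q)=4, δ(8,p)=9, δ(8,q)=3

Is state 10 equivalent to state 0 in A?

No

All states are reachable from the start state.
Initial partition by acceptance: {0,1,2,3,5,6,9} | {4,7,8,10}.
On input p, block {0,1,2,3,5,6,9} splits into {0,1,3,5} and {2,6,9}.
Refine {0,1,3,5} on symbol q: members go to different blocks, giving {0,3} and {1,5}.
Split {4,7,8,10} by δ(·,p) → {4,8} and {7,10}.
The partition is now stable with 5 blocks: {0,3} | {4,8} | {2,6,9} | {1,5} | {7,10}.
10 and 0 end up in different blocks, so they are distinguishable. For instance, the string 'ε' is accepted from only 0.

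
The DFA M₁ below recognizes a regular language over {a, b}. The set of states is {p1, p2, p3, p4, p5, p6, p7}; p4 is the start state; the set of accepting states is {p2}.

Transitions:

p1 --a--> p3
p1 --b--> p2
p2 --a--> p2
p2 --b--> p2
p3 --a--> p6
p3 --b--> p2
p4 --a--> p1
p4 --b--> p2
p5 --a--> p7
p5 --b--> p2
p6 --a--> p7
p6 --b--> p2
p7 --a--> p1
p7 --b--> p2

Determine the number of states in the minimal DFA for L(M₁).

2

First remove the unreachable states {p5}; 6 states remain.
Initial partition by acceptance: {p2} | {p1,p3,p4,p6,p7}.
No further refinement is possible. Final partition (2 blocks): {p2} | {p1,p3,p4,p6,p7}.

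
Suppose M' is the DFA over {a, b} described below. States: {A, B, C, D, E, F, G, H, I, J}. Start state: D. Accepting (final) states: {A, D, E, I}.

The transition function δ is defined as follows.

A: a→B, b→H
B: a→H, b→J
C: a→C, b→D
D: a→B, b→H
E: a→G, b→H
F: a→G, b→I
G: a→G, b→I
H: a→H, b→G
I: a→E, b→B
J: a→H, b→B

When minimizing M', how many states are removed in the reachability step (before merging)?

BFS from D reaches {B, D, E, G, H, I, J}; the 3 state(s) A, C, F are never visited.

3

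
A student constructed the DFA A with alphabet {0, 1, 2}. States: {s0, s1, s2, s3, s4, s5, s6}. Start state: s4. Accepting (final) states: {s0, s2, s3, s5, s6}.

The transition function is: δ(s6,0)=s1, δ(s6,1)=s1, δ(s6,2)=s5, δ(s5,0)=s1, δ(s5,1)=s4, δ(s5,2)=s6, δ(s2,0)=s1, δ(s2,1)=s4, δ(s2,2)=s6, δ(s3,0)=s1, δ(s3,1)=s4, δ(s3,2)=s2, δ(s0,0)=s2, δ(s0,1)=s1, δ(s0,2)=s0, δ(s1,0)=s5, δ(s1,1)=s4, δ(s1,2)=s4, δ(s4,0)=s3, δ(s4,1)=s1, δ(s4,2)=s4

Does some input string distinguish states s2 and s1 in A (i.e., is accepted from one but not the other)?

Yes

States {s0} cannot be reached from the start state, so discard them.
Initial partition by acceptance: {s2,s3,s5,s6} | {s1,s4}.
The partition is now stable with 2 blocks: {s2,s3,s5,s6} | {s1,s4}.
s2 and s1 end up in different blocks, so they are distinguishable. For instance, the string 'ε' is accepted from only s2.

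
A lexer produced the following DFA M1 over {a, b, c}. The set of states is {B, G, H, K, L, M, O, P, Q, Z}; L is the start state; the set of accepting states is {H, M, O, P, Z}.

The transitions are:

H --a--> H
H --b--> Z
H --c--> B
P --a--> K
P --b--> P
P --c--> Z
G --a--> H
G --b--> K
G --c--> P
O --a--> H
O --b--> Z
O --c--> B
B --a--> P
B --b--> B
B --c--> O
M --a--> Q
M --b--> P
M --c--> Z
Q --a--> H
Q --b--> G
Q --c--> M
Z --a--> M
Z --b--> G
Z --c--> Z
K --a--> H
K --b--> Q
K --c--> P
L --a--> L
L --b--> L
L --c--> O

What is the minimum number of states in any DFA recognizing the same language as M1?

6

Start with accepting vs non-accepting: {H,M,O,P,Z} | {B,G,K,L,Q}.
Split {H,M,O,P,Z} by δ(·,a) → {H,O,Z} and {M,P}.
Refine {H,O,Z} on symbol a: members go to different blocks, giving {H,O} and {Z}.
Split {B,G,K,L,Q} by δ(·,a) → {G,K,Q} and {L} and {B}.
No further refinement is possible. Final partition (6 blocks): {H,O} | {G,K,Q} | {M,P} | {Z} | {L} | {B}.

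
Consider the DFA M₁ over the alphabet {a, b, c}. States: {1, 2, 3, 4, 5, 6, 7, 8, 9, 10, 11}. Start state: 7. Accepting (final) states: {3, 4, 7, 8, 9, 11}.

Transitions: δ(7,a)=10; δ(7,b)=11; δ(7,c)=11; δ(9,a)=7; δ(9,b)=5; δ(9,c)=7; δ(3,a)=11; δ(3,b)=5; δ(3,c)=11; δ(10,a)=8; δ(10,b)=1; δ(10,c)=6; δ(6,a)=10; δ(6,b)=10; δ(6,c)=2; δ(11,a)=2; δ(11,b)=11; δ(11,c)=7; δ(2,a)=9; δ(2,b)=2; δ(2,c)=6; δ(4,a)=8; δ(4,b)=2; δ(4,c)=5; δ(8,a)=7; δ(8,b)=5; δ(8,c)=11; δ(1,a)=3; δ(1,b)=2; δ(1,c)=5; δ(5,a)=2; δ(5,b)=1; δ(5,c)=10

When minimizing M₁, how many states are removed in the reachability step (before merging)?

1

Starting at 7 and following transitions, the reachable set is {1, 2, 3, 5, 6, 7, 8, 9, 10, 11}. That leaves 4 unreachable — 1 in total.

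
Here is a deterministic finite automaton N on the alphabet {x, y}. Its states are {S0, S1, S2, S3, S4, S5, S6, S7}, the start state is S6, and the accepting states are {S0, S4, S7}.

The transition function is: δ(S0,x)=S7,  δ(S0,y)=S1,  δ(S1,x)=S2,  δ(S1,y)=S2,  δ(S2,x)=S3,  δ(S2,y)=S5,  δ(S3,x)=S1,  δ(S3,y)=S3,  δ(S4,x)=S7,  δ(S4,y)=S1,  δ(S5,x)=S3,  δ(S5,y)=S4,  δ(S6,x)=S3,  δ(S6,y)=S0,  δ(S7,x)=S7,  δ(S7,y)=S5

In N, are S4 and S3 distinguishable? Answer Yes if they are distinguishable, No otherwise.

All states are reachable from the start state.
P0 = {S0,S4,S7} | {S1,S2,S3,S5,S6}.
On input y, block {S1,S2,S3,S5,S6} splits into {S1,S2,S3} and {S5,S6}.
On input y, block {S0,S4,S7} splits into {S0,S4} and {S7}.
Split {S1,S2,S3} by δ(·,y) → {S1,S3} and {S2}.
Split {S1,S3} by δ(·,x) → {S1} and {S3}.
The partition is now stable with 6 blocks: {S0,S4} | {S1} | {S5,S6} | {S7} | {S2} | {S3}.
S4 and S3 end up in different blocks, so they are distinguishable. For instance, the string 'ε' is accepted from only S4.

Yes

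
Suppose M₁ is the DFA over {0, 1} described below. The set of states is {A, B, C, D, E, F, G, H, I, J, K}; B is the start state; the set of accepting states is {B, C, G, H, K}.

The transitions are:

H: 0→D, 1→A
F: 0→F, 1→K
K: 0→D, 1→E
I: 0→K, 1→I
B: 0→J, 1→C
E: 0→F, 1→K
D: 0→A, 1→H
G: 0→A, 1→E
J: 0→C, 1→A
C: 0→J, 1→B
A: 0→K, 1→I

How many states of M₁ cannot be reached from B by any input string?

BFS from B reaches {A, B, C, D, E, F, H, I, J, K}; the 1 state(s) G are never visited.

1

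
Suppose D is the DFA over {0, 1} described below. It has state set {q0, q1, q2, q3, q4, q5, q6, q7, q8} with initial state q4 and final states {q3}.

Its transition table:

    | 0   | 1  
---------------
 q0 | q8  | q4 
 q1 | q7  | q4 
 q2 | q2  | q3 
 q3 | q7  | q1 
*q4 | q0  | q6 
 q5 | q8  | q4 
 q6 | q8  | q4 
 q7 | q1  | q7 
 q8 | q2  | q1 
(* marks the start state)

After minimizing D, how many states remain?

States {q5} cannot be reached from the start state, so discard them.
Start with accepting vs non-accepting: {q3} | {q0,q1,q2,q4,q6,q7,q8}.
Split {q0,q1,q2,q4,q6,q7,q8} by δ(·,1) → {q0,q1,q4,q6,q7,q8} and {q2}.
On input 0, block {q0,q1,q4,q6,q7,q8} splits into {q0,q1,q4,q6,q7} and {q8}.
Refine {q0,q1,q4,q6,q7} on symbol 0: members go to different blocks, giving {q1,q4,q7} and {q0,q6}.
Refine {q1,q4,q7} on symbol 0: members go to different blocks, giving {q1,q7} and {q4}.
On input 1, block {q1,q7} splits into {q1} and {q7}.
No further refinement is possible. Final partition (7 blocks): {q3} | {q1} | {q2} | {q8} | {q0,q6} | {q4} | {q7}.

7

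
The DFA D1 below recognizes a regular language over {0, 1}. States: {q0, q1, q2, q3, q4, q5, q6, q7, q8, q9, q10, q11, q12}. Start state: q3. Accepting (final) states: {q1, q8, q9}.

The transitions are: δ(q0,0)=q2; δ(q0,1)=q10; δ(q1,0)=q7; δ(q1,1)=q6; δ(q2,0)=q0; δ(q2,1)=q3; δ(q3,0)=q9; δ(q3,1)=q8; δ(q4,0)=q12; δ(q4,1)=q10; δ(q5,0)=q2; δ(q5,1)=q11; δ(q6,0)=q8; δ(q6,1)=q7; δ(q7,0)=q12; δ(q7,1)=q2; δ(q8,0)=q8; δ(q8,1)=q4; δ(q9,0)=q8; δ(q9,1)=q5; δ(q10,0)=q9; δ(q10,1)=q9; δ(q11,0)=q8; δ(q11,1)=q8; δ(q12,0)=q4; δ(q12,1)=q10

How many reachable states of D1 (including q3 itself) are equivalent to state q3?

3

States {q1,q6,q7} cannot be reached from the start state, so discard them.
P0 = {q8,q9} | {q0,q2,q3,q4,q5,q10,q11,q12}.
On input 0, block {q0,q2,q3,q4,q5,q10,q11,q12} splits into {q0,q2,q4,q5,q12} and {q3,q10,q11}.
No further refinement is possible. Final partition (3 blocks): {q8,q9} | {q0,q2,q4,q5,q12} | {q3,q10,q11}.
State q3 belongs to the block {q3,q10,q11}, which has 3 states.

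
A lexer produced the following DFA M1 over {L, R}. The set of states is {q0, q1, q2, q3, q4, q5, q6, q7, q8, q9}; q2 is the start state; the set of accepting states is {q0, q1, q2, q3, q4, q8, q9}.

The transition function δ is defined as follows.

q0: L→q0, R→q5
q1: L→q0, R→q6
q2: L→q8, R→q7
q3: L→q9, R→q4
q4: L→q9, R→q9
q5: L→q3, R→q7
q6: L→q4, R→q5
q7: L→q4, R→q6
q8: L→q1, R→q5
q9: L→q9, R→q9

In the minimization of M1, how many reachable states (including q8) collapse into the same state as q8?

4

All states are reachable from the start state.
Start with accepting vs non-accepting: {q0,q1,q2,q3,q4,q8,q9} | {q5,q6,q7}.
Split {q0,q1,q2,q3,q4,q8,q9} by δ(·,R) → {q0,q1,q2,q8} and {q3,q4,q9}.
Stable partition: {q0,q1,q2,q8} | {q5,q6,q7} | {q3,q4,q9} — 3 equivalence classes.
State q8 belongs to the block {q0,q1,q2,q8}, which has 4 states.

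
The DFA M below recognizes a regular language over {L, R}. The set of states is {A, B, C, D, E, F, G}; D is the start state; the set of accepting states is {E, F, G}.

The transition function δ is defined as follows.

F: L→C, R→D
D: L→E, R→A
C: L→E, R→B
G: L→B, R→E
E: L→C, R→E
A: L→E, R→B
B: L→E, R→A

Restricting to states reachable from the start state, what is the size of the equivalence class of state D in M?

4

States {F,G} cannot be reached from the start state, so discard them.
Start with accepting vs non-accepting: {E} | {A,B,C,D}.
No further refinement is possible. Final partition (2 blocks): {E} | {A,B,C,D}.
The equivalence class containing D is {A,B,C,D}, of size 4.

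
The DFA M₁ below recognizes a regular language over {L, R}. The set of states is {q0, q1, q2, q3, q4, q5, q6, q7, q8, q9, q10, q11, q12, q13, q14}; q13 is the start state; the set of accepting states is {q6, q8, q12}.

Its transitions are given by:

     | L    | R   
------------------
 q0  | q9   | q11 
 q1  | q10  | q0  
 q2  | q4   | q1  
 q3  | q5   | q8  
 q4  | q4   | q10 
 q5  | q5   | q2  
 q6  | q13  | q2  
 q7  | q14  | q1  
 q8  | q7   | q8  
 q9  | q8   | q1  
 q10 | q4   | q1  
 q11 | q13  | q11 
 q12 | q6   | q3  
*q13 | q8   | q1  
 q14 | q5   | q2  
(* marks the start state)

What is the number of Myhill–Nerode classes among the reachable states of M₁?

6

Reachable states from the start: {q0,q1,q2,q4,q5,q7,q8,q9,q10,q11,q13,q14}. Unreachable: {q3,q6,q12} — drop them.
Initial partition by acceptance: {q8} | {q0,q1,q2,q4,q5,q7,q9,q10,q11,q13,q14}.
Split {q0,q1,q2,q4,q5,q7,q9,q10,q11,q13,q14} by δ(·,L) → {q0,q1,q2,q4,q5,q7,q10,q11,q14} and {q9,q13}.
Split {q0,q1,q2,q4,q5,q7,q10,q11,q14} by δ(·,L) → {q1,q2,q4,q5,q7,q10,q14} and {q0,q11}.
Refine {q1,q2,q4,q5,q7,q10,q14} on symbol R: members go to different blocks, giving {q2,q4,q5,q7,q10,q14} and {q1}.
Split {q2,q4,q5,q7,q10,q14} by δ(·,R) → {q2,q7,q10} and {q4,q5,q14}.
The partition is now stable with 6 blocks: {q8} | {q2,q7,q10} | {q9,q13} | {q0,q11} | {q1} | {q4,q5,q14}.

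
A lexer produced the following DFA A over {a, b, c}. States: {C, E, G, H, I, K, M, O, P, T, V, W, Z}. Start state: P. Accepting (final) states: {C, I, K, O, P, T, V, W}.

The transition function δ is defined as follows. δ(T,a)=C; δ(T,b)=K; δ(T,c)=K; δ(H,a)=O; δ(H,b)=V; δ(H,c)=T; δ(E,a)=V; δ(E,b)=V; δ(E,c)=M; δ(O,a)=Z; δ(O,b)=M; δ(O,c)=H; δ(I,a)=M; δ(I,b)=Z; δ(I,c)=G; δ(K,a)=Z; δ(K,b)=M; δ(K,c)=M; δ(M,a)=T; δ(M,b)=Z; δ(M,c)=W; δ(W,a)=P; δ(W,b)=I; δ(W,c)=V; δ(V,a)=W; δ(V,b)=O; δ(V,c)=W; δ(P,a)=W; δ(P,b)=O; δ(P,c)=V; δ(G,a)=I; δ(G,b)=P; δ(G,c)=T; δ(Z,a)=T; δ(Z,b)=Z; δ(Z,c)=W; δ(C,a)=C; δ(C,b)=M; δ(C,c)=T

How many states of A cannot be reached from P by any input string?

1

BFS from P reaches {C, G, H, I, K, M, O, P, T, V, W, Z}; the 1 state(s) E are never visited.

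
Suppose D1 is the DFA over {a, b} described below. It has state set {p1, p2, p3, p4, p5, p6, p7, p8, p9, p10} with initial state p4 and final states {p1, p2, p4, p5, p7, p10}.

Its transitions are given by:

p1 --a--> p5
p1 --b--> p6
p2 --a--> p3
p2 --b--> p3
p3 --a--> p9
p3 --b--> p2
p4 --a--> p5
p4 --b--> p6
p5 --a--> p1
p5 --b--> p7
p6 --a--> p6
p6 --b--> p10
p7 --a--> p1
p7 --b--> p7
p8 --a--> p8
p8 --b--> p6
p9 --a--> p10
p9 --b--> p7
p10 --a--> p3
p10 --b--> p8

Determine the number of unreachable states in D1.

0

Every one of the 10 states is reachable from p4.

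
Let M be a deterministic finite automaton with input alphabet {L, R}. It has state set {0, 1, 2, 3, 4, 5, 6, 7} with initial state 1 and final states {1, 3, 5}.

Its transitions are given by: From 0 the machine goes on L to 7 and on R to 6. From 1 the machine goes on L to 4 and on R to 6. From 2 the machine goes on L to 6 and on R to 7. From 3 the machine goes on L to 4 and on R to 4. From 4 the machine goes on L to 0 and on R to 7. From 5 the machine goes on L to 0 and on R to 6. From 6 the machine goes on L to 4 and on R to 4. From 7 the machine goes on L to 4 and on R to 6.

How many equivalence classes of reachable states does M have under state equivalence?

First remove the unreachable states {2,3,5}; 5 states remain.
Initial partition by acceptance: {1} | {0,4,6,7}.
The partition is now stable with 2 blocks: {1} | {0,4,6,7}.

2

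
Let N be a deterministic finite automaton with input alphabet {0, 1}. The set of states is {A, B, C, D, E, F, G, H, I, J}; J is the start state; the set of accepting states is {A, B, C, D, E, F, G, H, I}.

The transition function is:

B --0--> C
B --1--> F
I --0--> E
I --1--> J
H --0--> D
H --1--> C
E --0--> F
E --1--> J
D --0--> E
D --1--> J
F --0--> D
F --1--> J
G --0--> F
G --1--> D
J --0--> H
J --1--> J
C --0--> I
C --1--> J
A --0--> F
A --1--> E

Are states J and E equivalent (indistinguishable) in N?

First remove the unreachable states {A,B,G}; 7 states remain.
Start with accepting vs non-accepting: {C,D,E,F,H,I} | {J}.
On input 1, block {C,D,E,F,H,I} splits into {C,D,E,F,I} and {H}.
Stable partition: {C,D,E,F,I} | {J} | {H} — 3 equivalence classes.
J and E end up in different blocks, so they are distinguishable. For instance, the string 'ε' is accepted from only E.

No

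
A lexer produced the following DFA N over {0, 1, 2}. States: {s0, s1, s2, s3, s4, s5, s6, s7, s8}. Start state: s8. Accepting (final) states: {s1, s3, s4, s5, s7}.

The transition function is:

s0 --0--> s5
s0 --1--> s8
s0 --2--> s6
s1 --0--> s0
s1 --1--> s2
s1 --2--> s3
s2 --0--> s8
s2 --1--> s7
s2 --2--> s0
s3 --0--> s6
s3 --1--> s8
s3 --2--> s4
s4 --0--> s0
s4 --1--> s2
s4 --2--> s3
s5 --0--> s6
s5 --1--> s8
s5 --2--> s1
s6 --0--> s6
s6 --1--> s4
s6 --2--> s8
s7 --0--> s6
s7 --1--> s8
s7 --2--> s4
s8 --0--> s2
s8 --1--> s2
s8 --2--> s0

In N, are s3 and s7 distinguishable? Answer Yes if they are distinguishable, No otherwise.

No

Start with accepting vs non-accepting: {s1,s3,s4,s5,s7} | {s0,s2,s6,s8}.
On input 0, block {s0,s2,s6,s8} splits into {s2,s6,s8} and {s0}.
Refine {s1,s3,s4,s5,s7} on symbol 0: members go to different blocks, giving {s3,s5,s7} and {s1,s4}.
Refine {s2,s6,s8} on symbol 1: members go to different blocks, giving {s2} and {s6} and {s8}.
Stable partition: {s3,s5,s7} | {s2} | {s0} | {s1,s4} | {s6} | {s8} — 6 equivalence classes.
s3 and s7 lie in the same block of the stable partition, so they are equivalent — no string distinguishes them.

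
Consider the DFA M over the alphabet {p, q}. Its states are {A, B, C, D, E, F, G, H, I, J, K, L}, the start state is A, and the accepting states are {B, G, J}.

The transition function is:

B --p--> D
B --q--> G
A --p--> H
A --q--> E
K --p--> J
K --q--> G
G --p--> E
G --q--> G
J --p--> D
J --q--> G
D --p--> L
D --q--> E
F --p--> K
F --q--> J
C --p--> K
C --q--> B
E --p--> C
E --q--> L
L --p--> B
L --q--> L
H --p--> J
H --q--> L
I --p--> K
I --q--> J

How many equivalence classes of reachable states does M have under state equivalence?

First remove the unreachable states {F,I}; 10 states remain.
P0 = {B,G,J} | {A,C,D,E,H,K,L}.
On input p, block {A,C,D,E,H,K,L} splits into {A,C,D,E} and {H,K,L}.
Refine {A,C,D,E} on symbol p: members go to different blocks, giving {A,C,D} and {E}.
On input p, block {B,G,J} splits into {B,J} and {G}.
Split {A,C,D} by δ(·,q) → {A,D} and {C}.
Split {H,K,L} by δ(·,q) → {H,L} and {K}.
Stable partition: {B,J} | {A,D} | {H,L} | {E} | {G} | {C} | {K} — 7 equivalence classes.

7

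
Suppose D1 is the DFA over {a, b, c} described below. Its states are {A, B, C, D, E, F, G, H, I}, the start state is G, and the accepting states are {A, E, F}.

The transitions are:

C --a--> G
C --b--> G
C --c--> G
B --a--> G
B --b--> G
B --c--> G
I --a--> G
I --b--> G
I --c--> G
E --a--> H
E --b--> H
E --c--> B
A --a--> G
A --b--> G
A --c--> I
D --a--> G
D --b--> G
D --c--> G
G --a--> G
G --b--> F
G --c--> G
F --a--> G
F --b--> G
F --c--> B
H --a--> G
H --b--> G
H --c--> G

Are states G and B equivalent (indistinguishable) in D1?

First remove the unreachable states {A,C,D,E,H,I}; 3 states remain.
Initial partition by acceptance: {F} | {B,G}.
Split {B,G} by δ(·,b) → {B} and {G}.
Stable partition: {F} | {B} | {G} — 3 equivalence classes.
G and B end up in different blocks, so they are distinguishable. For instance, the string 'b' is accepted from only G.

No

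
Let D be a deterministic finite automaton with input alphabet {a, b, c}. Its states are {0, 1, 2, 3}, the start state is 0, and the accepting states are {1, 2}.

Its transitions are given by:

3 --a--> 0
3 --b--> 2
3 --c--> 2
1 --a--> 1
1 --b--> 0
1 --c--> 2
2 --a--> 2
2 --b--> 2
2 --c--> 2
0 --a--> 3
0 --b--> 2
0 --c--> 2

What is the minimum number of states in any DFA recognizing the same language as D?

2

Reachable states from the start: {0,2,3}. Unreachable: {1} — drop them.
Start with accepting vs non-accepting: {2} | {0,3}.
No further refinement is possible. Final partition (2 blocks): {2} | {0,3}.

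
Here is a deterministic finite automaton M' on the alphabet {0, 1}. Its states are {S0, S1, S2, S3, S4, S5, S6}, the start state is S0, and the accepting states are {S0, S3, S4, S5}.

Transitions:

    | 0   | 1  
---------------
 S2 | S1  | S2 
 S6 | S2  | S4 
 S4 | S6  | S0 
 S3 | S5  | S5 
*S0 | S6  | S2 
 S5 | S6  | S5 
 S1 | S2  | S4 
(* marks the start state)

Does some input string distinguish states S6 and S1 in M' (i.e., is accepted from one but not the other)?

No

Reachable states from the start: {S0,S1,S2,S4,S6}. Unreachable: {S3,S5} — drop them.
Start with accepting vs non-accepting: {S0,S4} | {S1,S2,S6}.
On input 1, block {S0,S4} splits into {S0} and {S4}.
On input 1, block {S1,S2,S6} splits into {S1,S6} and {S2}.
No further refinement is possible. Final partition (4 blocks): {S0} | {S1,S6} | {S4} | {S2}.
S6 and S1 lie in the same block of the stable partition, so they are equivalent — no string distinguishes them.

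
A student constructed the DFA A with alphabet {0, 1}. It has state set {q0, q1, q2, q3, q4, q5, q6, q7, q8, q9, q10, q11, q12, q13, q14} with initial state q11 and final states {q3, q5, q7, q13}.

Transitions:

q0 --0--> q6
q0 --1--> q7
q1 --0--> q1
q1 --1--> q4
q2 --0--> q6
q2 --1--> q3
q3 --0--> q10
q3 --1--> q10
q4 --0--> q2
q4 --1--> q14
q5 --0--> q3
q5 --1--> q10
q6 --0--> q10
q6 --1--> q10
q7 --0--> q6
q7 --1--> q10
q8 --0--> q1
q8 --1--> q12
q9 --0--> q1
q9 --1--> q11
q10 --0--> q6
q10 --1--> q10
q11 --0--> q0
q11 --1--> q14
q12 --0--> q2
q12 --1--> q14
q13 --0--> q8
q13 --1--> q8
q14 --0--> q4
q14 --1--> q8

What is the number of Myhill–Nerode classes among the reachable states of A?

Reachable states from the start: {q0,q1,q2,q3,q4,q6,q7,q8,q10,q11,q12,q14}. Unreachable: {q5,q9,q13} — drop them.
P0 = {q3,q7} | {q0,q1,q2,q4,q6,q8,q10,q11,q12,q14}.
Refine {q0,q1,q2,q4,q6,q8,q10,q11,q12,q14} on symbol 1: members go to different blocks, giving {q1,q4,q6,q8,q10,q11,q12,q14} and {q0,q2}.
On input 0, block {q1,q4,q6,q8,q10,q11,q12,q14} splits into {q1,q6,q8,q10,q14} and {q4,q11,q12}.
Split {q1,q6,q8,q10,q14} by δ(·,0) → {q1,q6,q8,q10} and {q14}.
Split {q1,q6,q8,q10} by δ(·,1) → {q1,q8} and {q6,q10}.
No further refinement is possible. Final partition (6 blocks): {q3,q7} | {q1,q8} | {q0,q2} | {q4,q11,q12} | {q14} | {q6,q10}.

6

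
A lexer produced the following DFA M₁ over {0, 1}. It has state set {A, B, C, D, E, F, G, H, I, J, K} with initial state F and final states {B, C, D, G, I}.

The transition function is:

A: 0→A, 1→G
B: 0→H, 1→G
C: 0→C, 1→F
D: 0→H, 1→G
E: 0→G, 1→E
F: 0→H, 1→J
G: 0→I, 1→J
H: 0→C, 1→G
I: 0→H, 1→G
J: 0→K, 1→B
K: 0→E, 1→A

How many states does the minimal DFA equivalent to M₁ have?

9

First remove the unreachable states {D}; 10 states remain.
Initial partition by acceptance: {B,C,G,I} | {A,E,F,H,J,K}.
Split {B,C,G,I} by δ(·,0) → {B,I} and {C,G}.
Split {A,E,F,H,J,K} by δ(·,0) → {A,F,J,K} and {E,H}.
On input 0, block {A,F,J,K} splits into {A,J} and {F,K}.
Refine {A,J} on symbol 0: members go to different blocks, giving {A} and {J}.
On input 0, block {C,G} splits into {C} and {G}.
On input 0, block {E,H} splits into {E} and {H}.
Refine {F,K} on symbol 0: members go to different blocks, giving {F} and {K}.
No further refinement is possible. Final partition (9 blocks): {B,I} | {A} | {C} | {E} | {F} | {J} | {G} | {H} | {K}.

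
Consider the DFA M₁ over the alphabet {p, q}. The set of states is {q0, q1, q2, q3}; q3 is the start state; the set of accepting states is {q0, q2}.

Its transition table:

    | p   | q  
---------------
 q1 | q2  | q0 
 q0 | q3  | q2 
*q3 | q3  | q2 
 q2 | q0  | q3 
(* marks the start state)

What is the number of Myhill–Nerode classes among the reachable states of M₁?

Reachable states from the start: {q0,q2,q3}. Unreachable: {q1} — drop them.
Initial partition by acceptance: {q0,q2} | {q3}.
Split {q0,q2} by δ(·,p) → {q0} and {q2}.
No further refinement is possible. Final partition (3 blocks): {q0} | {q3} | {q2}.

3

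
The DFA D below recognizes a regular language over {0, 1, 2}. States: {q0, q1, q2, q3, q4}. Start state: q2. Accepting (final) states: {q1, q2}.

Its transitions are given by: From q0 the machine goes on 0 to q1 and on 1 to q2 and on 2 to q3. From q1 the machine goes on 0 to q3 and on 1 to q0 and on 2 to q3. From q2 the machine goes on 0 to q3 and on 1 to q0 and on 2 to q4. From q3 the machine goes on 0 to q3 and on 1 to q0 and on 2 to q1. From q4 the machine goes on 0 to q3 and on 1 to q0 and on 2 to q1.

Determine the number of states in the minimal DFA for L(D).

3

Every state is reachable, so we keep all 5.
Initial partition by acceptance: {q1,q2} | {q0,q3,q4}.
On input 0, block {q0,q3,q4} splits into {q3,q4} and {q0}.
The partition is now stable with 3 blocks: {q1,q2} | {q3,q4} | {q0}.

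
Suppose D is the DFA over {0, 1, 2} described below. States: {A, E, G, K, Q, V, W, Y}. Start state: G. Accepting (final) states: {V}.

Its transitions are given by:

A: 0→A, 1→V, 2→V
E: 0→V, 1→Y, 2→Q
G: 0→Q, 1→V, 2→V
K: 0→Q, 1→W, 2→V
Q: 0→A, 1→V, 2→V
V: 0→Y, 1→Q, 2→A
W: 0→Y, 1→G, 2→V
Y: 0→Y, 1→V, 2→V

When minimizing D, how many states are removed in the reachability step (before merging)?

No path from G leads to E, K, W; the other 5 states are all reachable.

3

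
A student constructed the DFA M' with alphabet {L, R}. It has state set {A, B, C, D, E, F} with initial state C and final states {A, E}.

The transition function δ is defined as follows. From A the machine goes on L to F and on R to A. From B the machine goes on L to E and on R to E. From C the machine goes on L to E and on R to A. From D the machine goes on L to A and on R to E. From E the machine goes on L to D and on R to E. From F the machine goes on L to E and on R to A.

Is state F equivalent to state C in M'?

States {B} cannot be reached from the start state, so discard them.
Start with accepting vs non-accepting: {A,E} | {C,D,F}.
The partition is now stable with 2 blocks: {A,E} | {C,D,F}.
F and C lie in the same block of the stable partition, so they are equivalent — no string distinguishes them.

Yes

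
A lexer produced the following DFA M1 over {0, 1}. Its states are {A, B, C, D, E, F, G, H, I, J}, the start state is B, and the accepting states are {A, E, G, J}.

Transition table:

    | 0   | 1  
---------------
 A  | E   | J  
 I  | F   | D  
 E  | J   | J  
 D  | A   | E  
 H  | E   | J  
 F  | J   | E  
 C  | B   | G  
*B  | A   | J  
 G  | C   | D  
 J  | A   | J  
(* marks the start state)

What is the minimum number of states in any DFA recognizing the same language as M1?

First remove the unreachable states {C,D,F,G,H,I}; 4 states remain.
Start with accepting vs non-accepting: {A,E,J} | {B}.
No further refinement is possible. Final partition (2 blocks): {A,E,J} | {B}.

2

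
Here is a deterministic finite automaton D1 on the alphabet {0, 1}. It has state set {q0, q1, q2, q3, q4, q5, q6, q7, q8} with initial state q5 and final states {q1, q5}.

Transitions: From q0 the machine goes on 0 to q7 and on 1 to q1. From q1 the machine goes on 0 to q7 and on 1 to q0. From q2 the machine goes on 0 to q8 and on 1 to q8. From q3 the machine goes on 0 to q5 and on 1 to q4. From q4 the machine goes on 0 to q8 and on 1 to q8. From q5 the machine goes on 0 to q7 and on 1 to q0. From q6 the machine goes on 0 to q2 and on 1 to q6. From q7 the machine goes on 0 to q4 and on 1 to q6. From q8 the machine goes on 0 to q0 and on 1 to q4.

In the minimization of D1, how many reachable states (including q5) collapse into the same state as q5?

States {q3} cannot be reached from the start state, so discard them.
P0 = {q1,q5} | {q0,q2,q4,q6,q7,q8}.
Refine {q0,q2,q4,q6,q7,q8} on symbol 1: members go to different blocks, giving {q2,q4,q6,q7,q8} and {q0}.
Refine {q2,q4,q6,q7,q8} on symbol 0: members go to different blocks, giving {q2,q4,q6,q7} and {q8}.
Split {q2,q4,q6,q7} by δ(·,0) → {q2,q4} and {q6,q7}.
Stable partition: {q1,q5} | {q2,q4} | {q0} | {q8} | {q6,q7} — 5 equivalence classes.
The equivalence class containing q5 is {q1,q5}, of size 2.

2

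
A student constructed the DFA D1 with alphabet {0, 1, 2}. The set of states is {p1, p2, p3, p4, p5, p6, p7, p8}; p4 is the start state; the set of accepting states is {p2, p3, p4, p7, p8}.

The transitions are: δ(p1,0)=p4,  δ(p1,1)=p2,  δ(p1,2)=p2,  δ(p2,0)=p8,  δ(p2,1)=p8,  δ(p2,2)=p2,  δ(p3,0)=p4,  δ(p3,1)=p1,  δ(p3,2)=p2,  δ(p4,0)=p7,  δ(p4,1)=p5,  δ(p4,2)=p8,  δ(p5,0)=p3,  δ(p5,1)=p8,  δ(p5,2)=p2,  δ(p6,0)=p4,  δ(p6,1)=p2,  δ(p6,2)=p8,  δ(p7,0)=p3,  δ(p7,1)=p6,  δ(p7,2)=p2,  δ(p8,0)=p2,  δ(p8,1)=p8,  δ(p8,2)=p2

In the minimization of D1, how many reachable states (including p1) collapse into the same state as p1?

Every state is reachable, so we keep all 8.
P0 = {p2,p3,p4,p7,p8} | {p1,p5,p6}.
On input 1, block {p2,p3,p4,p7,p8} splits into {p3,p4,p7} and {p2,p8}.
No further refinement is possible. Final partition (3 blocks): {p3,p4,p7} | {p1,p5,p6} | {p2,p8}.
The equivalence class containing p1 is {p1,p5,p6}, of size 3.

3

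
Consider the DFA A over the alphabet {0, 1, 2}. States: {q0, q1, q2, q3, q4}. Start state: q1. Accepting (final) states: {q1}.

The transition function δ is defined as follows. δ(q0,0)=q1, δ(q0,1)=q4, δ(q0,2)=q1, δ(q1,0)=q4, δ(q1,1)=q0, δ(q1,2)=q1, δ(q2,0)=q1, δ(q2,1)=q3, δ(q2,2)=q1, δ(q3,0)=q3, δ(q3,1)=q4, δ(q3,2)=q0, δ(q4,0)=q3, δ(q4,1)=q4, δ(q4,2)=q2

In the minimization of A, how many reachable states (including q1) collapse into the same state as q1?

All states are reachable from the start state.
Start with accepting vs non-accepting: {q1} | {q0,q2,q3,q4}.
On input 0, block {q0,q2,q3,q4} splits into {q0,q2} and {q3,q4}.
The partition is now stable with 3 blocks: {q1} | {q0,q2} | {q3,q4}.
The equivalence class containing q1 is {q1}, of size 1.

1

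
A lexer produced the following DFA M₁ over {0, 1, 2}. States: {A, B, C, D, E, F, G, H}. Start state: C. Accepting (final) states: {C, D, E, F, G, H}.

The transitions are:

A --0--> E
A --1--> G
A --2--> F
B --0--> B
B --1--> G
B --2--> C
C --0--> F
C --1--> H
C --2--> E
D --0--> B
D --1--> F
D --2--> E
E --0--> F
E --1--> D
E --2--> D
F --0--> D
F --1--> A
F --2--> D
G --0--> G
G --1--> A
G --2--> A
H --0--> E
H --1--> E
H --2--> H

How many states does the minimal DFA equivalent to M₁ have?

8

All states are reachable from the start state.
Start with accepting vs non-accepting: {C,D,E,F,G,H} | {A,B}.
On input 0, block {C,D,E,F,G,H} splits into {C,E,F,G,H} and {D}.
Split {C,E,F,G,H} by δ(·,0) → {C,E,G,H} and {F}.
Split {C,E,G,H} by δ(·,0) → {C,E} and {G,H}.
Split {C,E} by δ(·,1) → {C} and {E}.
Split {A,B} by δ(·,0) → {A} and {B}.
Refine {G,H} on symbol 0: members go to different blocks, giving {G} and {H}.
The partition is now stable with 8 blocks: {C} | {A} | {D} | {F} | {G} | {E} | {B} | {H}.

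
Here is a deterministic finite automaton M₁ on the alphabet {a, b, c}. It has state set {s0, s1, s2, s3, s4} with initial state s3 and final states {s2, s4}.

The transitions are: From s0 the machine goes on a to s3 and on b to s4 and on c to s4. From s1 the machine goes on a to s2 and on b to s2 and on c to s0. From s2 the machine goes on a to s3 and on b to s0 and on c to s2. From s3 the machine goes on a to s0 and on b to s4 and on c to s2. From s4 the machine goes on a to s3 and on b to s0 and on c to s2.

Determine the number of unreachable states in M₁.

1

No path from s3 leads to s1; the other 4 states are all reachable.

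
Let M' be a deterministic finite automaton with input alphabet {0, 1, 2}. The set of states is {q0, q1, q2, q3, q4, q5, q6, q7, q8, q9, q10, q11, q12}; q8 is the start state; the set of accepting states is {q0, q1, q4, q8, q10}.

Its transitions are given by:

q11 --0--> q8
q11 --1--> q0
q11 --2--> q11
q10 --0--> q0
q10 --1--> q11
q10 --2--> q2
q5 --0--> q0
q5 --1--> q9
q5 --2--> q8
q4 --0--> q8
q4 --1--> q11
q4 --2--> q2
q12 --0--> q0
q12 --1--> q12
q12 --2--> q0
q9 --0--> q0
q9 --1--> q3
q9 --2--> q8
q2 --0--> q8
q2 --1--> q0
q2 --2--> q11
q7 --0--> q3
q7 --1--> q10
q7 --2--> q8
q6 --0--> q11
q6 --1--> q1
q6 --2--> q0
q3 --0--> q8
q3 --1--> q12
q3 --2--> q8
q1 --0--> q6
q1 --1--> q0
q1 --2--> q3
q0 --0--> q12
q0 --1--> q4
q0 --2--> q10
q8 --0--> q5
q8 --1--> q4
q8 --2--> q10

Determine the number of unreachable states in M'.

3

BFS from q8 reaches {q0, q2, q3, q4, q5, q8, q9, q10, q11, q12}; the 3 state(s) q1, q6, q7 are never visited.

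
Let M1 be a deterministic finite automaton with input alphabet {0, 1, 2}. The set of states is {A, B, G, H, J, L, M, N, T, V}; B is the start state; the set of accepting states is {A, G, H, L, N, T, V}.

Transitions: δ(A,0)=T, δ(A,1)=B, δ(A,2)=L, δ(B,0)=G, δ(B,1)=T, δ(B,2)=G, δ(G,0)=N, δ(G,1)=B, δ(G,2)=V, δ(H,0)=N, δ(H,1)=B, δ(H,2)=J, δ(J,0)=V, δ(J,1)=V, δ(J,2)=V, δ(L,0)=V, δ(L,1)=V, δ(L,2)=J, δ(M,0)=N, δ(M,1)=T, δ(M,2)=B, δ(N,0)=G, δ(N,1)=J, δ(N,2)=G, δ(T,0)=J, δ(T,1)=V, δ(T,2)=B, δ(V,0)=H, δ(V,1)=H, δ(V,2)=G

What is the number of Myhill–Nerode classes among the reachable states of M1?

Reachable states from the start: {B,G,H,J,N,T,V}. Unreachable: {A,L,M} — drop them.
Initial partition by acceptance: {G,H,N,T,V} | {B,J}.
Split {G,H,N,T,V} by δ(·,0) → {G,H,N,V} and {T}.
Split {G,H,N,V} by δ(·,1) → {G,H,N} and {V}.
Split {G,H,N} by δ(·,2) → {H} and {N} and {G}.
Refine {B,J} on symbol 0: members go to different blocks, giving {B} and {J}.
Stable partition: {H} | {B} | {T} | {V} | {N} | {G} | {J} — 7 equivalence classes.

7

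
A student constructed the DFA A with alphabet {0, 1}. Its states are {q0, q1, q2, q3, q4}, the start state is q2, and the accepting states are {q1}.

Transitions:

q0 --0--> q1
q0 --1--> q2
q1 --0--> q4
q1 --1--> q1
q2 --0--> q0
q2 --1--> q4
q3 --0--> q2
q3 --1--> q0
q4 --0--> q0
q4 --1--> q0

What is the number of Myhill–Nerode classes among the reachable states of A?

4

States {q3} cannot be reached from the start state, so discard them.
Start with accepting vs non-accepting: {q1} | {q0,q2,q4}.
On input 0, block {q0,q2,q4} splits into {q2,q4} and {q0}.
On input 1, block {q2,q4} splits into {q2} and {q4}.
The partition is now stable with 4 blocks: {q1} | {q2} | {q0} | {q4}.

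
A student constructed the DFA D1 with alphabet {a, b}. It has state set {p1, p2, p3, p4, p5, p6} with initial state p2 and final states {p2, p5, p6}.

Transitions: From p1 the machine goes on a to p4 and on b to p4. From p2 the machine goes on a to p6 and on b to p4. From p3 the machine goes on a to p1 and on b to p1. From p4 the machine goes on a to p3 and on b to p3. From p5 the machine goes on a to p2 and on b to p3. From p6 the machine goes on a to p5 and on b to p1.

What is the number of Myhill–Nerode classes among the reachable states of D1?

All states are reachable from the start state.
Initial partition by acceptance: {p2,p5,p6} | {p1,p3,p4}.
Stable partition: {p2,p5,p6} | {p1,p3,p4} — 2 equivalence classes.

2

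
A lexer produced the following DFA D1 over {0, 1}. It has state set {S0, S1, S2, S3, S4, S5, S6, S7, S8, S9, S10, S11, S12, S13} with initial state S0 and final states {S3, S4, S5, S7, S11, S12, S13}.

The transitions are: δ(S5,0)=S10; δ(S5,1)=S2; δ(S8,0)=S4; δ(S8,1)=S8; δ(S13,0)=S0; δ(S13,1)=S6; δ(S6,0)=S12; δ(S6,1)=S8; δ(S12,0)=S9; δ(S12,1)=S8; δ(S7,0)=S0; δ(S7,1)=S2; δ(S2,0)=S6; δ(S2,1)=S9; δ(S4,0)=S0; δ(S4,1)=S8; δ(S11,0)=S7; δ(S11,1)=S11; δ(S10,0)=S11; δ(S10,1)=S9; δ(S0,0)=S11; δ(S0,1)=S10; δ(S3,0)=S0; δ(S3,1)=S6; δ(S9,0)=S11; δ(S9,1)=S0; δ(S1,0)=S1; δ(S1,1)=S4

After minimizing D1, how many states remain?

First remove the unreachable states {S1,S3,S5,S13}; 10 states remain.
Start with accepting vs non-accepting: {S4,S7,S11,S12} | {S0,S2,S6,S8,S9,S10}.
On input 0, block {S4,S7,S11,S12} splits into {S4,S7,S12} and {S11}.
Refine {S0,S2,S6,S8,S9,S10} on symbol 0: members go to different blocks, giving {S0,S9,S10} and {S6,S8} and {S2}.
Refine {S4,S7,S12} on symbol 1: members go to different blocks, giving {S4,S12} and {S7}.
No further refinement is possible. Final partition (6 blocks): {S4,S12} | {S0,S9,S10} | {S11} | {S6,S8} | {S2} | {S7}.

6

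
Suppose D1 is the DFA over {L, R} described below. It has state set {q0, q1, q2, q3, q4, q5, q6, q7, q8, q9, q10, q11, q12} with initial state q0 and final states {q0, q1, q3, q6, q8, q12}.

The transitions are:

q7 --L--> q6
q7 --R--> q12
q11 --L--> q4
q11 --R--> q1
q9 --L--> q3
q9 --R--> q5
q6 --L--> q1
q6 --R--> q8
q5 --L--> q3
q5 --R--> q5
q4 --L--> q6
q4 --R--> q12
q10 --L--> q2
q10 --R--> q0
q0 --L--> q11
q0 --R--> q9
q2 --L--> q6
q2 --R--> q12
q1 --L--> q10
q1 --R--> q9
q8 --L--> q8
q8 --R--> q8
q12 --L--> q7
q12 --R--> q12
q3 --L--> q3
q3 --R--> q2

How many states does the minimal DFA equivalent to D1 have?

8

Every state is reachable, so we keep all 13.
Initial partition by acceptance: {q0,q1,q3,q6,q8,q12} | {q2,q4,q5,q7,q9,q10,q11}.
On input L, block {q0,q1,q3,q6,q8,q12} splits into {q0,q1,q12} and {q3,q6,q8}.
Refine {q0,q1,q12} on symbol R: members go to different blocks, giving {q0,q1} and {q12}.
On input L, block {q2,q4,q5,q7,q9,q10,q11} splits into {q2,q4,q5,q7,q9} and {q10,q11}.
On input R, block {q2,q4,q5,q7,q9} splits into {q2,q4,q7} and {q5,q9}.
On input L, block {q3,q6,q8} splits into {q3,q8} and {q6}.
Split {q3,q8} by δ(·,R) → {q3} and {q8}.
No further refinement is possible. Final partition (8 blocks): {q0,q1} | {q2,q4,q7} | {q3} | {q12} | {q10,q11} | {q5,q9} | {q6} | {q8}.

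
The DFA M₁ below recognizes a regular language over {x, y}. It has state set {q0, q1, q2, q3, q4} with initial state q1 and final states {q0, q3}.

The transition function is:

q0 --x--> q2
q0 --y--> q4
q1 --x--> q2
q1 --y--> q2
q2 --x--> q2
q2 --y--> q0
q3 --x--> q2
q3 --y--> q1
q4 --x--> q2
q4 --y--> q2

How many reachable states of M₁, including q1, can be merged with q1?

First remove the unreachable states {q3}; 4 states remain.
P0 = {q0} | {q1,q2,q4}.
Split {q1,q2,q4} by δ(·,y) → {q1,q4} and {q2}.
No further refinement is possible. Final partition (3 blocks): {q0} | {q1,q4} | {q2}.
The equivalence class containing q1 is {q1,q4}, of size 2.

2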